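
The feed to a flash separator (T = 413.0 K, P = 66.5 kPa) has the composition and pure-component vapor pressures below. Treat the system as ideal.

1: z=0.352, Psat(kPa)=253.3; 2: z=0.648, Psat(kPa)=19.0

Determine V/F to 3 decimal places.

Raoult's law: Kᵢ = Pᵢˢᵃᵗ/P = Pᵢˢᵃᵗ/66.5.
  K_1 = 253.3/66.5 = 3.80902, K_2 = 19.0/66.5 = 0.28571
Rachford–Rice: g(V/F) = Σ zᵢ(Kᵢ−1)/(1+V/F(Kᵢ−1)) = 0.
g(0) = ΣzᵢKᵢ − 1 = 0.526 and g(1) = 1 − Σzᵢ/Kᵢ = -1.360, so a root lies in (0, 1).
Binary case is linear: z₁(K₁−1)(1+V/F(K₂−1)) + z₂(K₂−1)(1+V/F(K₁−1)) = 0
⇒ V/F = [z₁(K₁−1)+z₂(K₂−1)] / [−(K₁−1)(K₂−1)] = 0.5259/2.0064 = 0.262

V/F = 0.262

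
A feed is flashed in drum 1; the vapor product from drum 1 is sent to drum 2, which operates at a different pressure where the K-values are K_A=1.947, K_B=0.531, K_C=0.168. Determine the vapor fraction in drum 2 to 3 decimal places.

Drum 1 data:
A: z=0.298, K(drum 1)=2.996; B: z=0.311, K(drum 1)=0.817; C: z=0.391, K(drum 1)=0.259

Drum 1:
Material balance + equilibrium reduce to Σ zᵢ(Kᵢ−1)/(1+ψ₁(Kᵢ−1)) = 0.
g(0) = ΣzᵢKᵢ − 1 = 0.248 and g(1) = 1 − Σzᵢ/Kᵢ = -0.990, so a root lies in (0, 1).
Newton–Raphson from ψ₁ = 0.5:
  ψ₁ = 0.500: g = -0.2252, g' = -0.852 → ψ₁ = 0.236
  ψ₁ = 0.236: g = -0.0059, g' = -0.876 → ψ₁ = 0.229
Converged at ψ₁ = 0.229.
Drum-1 compositions:
  A: x = 0.205, y = 0.613
  B: x = 0.325, y = 0.265
  C: x = 0.471, y = 0.122
Drum-2 feed = drum-1 vapor: z₂ = (0.6129, 0.2652, 0.1219).
Drum 2:
Let ψ₂ = V/F and solve Σ zᵢ(Kᵢ−1)/(1+ψ₂(Kᵢ−1)) = 0.
g(0) = ΣzᵢKᵢ − 1 = 0.355 and g(1) = 1 − Σzᵢ/Kᵢ = -0.540, so a root lies in (0, 1).
Iterate (Newton) starting at ψ₂ = 0.69:
  ψ₂ = 0.690: g = -0.0711, g' = -0.794 → ψ₂ = 0.600
  ψ₂ = 0.600: g = -0.0059, g' = -0.673 → ψ₂ = 0.592
Converged at ψ₂ = 0.592.
  A: x = 0.393, y = 0.765
  B: x = 0.367, y = 0.195
  C: x = 0.240, y = 0.040

V/F (drum 2) = 0.592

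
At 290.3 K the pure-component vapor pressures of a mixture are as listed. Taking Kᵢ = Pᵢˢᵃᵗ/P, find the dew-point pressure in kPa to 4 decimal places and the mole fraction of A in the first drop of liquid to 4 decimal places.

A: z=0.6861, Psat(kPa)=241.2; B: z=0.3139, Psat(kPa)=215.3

At the dew point ψ → 1, so Σzᵢ/Kᵢ = 1 with Kᵢ = Pᵢˢᵃᵗ/P ⇒ 1/P = Σzᵢ/Pᵢˢᵃᵗ.
1/P = 0.6861/241.2 + 0.3139/215.3 = 0.0043025 ⇒ P = 232.4234 kPa
xᵢ = zᵢP/Pᵢˢᵃᵗ ⇒ x_A = 0.6861·232.4234/241.2 = 0.6611

Pdew = 232.4234 kPa, x_A = 0.6611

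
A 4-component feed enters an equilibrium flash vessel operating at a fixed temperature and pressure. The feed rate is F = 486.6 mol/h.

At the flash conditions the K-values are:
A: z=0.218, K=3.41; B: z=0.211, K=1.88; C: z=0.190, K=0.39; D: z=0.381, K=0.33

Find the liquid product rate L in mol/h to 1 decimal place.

L = 345.7 mol/h

Let β = V/F and solve Σ zᵢ(Kᵢ−1)/(1+β(Kᵢ−1)) = 0.
g(0) = ΣzᵢKᵢ − 1 = 0.340 and g(1) = 1 − Σzᵢ/Kᵢ = -0.818, so a root lies in (0, 1).
Iterate (Newton) starting at β = 0.5:
  β = 0.500: g = -0.1834, g' = -0.872 → β = 0.290
  β = 0.290: g = -0.0002, g' = -0.910 → β = 0.289
Converged at β = 0.289.
Then V = β·F = 0.2895·486.6 = 140.9 mol/h and L = F − V = 345.7 mol/h.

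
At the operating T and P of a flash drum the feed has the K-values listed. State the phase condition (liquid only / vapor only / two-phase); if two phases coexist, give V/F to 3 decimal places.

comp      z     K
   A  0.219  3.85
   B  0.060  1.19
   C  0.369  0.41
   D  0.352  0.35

two-phase, V/F = 0.115

ΣzᵢKᵢ = 1.189; Σzᵢ/Kᵢ = 2.013.
Both exceed 1, so a two-phase solution exists.
Let ψ = V/F and solve Σ zᵢ(Kᵢ−1)/(1+ψ(Kᵢ−1)) = 0.
Newton–Raphson from ψ = 0.64:
  ψ = 0.640: g = -0.5104, g' = -0.992 → ψ = 0.126
  ψ = 0.126: g = -0.0137, g' = -1.292 → ψ = 0.115
Converged at ψ = 0.115.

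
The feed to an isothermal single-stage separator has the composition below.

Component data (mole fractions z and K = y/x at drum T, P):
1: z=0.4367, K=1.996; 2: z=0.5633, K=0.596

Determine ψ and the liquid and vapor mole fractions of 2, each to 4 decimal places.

ψ = 0.5154, x_2 = 0.7114, y_2 = 0.4240

Let ψ = V/F and solve Σ zᵢ(Kᵢ−1)/(1+ψ(Kᵢ−1)) = 0.
Feasibility: ΣzᵢKᵢ = 1.2074, Σzᵢ/Kᵢ = 1.1639 — both > 1, two phases present.
Newton iteration, ψ⁰ = 0.5:
  ψ = 0.5000: g = 0.00518, g' = -0.3374 → ψ = 0.5153
  ψ = 0.5153: g = 0.00001, g' = -0.3358 → ψ = 0.5154
Converged at ψ = 0.5154.
Compositions from xᵢ = zᵢ/(1+ψ(Kᵢ−1)), yᵢ = Kᵢxᵢ:
  1: x = 0.2886, y = 0.5760
  2: x = 0.7114, y = 0.4240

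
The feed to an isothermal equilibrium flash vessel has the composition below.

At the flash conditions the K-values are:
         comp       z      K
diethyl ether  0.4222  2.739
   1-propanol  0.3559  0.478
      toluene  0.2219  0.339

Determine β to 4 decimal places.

β = 0.3985

Material balance + equilibrium reduce to Σ zᵢ(Kᵢ−1)/(1+β(Kᵢ−1)) = 0.
g(0) = ΣzᵢKᵢ − 1 = 0.4018 and g(1) = 1 − Σzᵢ/Kᵢ = -0.5533, so a root lies in (0, 1).
Newton iteration, β⁰ = 0.5:
  β = 0.5000: g = -0.07775, g' = -0.7592 → β = 0.3976
  β = 0.3976: g = 0.00068, g' = -0.7791 → β = 0.3985
Converged at β = 0.3985.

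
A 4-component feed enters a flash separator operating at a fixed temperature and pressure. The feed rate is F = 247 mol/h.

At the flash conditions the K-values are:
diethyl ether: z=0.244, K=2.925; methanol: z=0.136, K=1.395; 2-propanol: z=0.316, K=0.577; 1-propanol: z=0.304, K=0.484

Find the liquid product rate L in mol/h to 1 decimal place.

Iterate (Newton) starting at ψ = 0.42:
  ψ = 0.420: g = -0.0570, g' = -0.508 → ψ = 0.308
  ψ = 0.308: g = 0.0028, g' = -0.563 → ψ = 0.313
Converged at ψ = 0.313.
Then V = ψ·F = 0.3126·247 = 77.2 mol/h and L = F − V = 169.8 mol/h.

L = 169.8 mol/h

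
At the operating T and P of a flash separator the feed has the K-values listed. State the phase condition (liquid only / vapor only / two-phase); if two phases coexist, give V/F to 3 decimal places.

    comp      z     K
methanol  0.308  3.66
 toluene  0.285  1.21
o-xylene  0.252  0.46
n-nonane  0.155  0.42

ΣzᵢKᵢ = 1.653; Σzᵢ/Kᵢ = 1.237.
Both exceed 1, so a two-phase solution exists.
Newton–Raphson from ψ = 0.44:
  ψ = 0.440: g = 0.1331, g' = -0.694 → ψ = 0.632
  ψ = 0.632: g = 0.0100, g' = -0.612 → ψ = 0.648
Converged at ψ = 0.648.

two-phase, V/F = 0.648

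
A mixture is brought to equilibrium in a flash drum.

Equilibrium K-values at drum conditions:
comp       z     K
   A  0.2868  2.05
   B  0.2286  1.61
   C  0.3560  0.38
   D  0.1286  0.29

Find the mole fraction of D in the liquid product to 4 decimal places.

x_D = 0.1533

Iterate (Newton) starting at ψ = 0.5:
  ψ = 0.5000: g = -0.15712, g' = -0.6292 → ψ = 0.2503
  ψ = 0.2503: g = -0.01285, g' = -0.5499 → ψ = 0.2269
Converged at ψ = 0.2269.
Compositions from xᵢ = zᵢ/(1+ψ(Kᵢ−1)), yᵢ = Kᵢxᵢ:
  A: x = 0.2316, y = 0.4748
  B: x = 0.2008, y = 0.3233
  C: x = 0.4143, y = 0.1574
  D: x = 0.1533, y = 0.0445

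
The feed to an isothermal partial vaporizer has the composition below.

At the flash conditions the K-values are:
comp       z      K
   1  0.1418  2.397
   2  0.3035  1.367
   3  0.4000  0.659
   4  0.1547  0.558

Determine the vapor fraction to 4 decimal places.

Iterate (Newton) starting at ψ = 0.5:
  ψ = 0.5000: g = -0.04147, g' = -0.2425 → ψ = 0.3290
  ψ = 0.3290: g = 0.00145, g' = -0.2628 → ψ = 0.3345
Converged at ψ = 0.3345.

ψ = 0.3345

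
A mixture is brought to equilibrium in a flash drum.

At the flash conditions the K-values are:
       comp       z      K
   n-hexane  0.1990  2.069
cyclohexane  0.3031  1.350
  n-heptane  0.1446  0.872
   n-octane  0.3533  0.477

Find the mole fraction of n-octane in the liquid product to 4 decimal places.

Rachford–Rice: g(β) = Σ zᵢ(Kᵢ−1)/(1+β(Kᵢ−1)) = 0.
Check two-phase: ΣzᵢKᵢ = 1.1155 > 1 and Σzᵢ/Kᵢ = 1.2272 > 1, so g(0) = 0.1155 > 0 and g(1) = -0.2272 < 0.
Iterate (Newton) starting at β = 0.5:
  β = 0.5000: g = -0.04106, g' = -0.3034 → β = 0.3646
  β = 0.3646: g = -0.00059, g' = -0.2971 → β = 0.3627
Converged at β = 0.3627.
Compositions from xᵢ = zᵢ/(1+β(Kᵢ−1)), yᵢ = Kᵢxᵢ:
  n-hexane: x = 0.1434, y = 0.2967
  cyclohexane: x = 0.2690, y = 0.3631
  n-heptane: x = 0.1516, y = 0.1322
  n-octane: x = 0.4360, y = 0.2080

x_n-octane = 0.4360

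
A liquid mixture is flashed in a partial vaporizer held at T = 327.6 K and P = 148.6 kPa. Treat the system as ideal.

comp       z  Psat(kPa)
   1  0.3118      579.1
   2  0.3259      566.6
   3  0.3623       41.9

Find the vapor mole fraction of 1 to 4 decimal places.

y_1 = 0.3791

Raoult's law: Kᵢ = Pᵢˢᵃᵗ/P = Pᵢˢᵃᵗ/148.6.
  K_1 = 579.1/148.6 = 3.897039, K_2 = 566.6/148.6 = 3.812921, K_3 = 41.9/148.6 = 0.281965
Let ψ = V/F and solve Σ zᵢ(Kᵢ−1)/(1+ψ(Kᵢ−1)) = 0.
Check two-phase: ΣzᵢKᵢ = 2.5599 > 1 and Σzᵢ/Kᵢ = 1.4504 > 1, so g(0) = 1.5599 > 0 and g(1) = -0.4504 < 0.
Newton iteration, ψ⁰ = 0.5:
  ψ = 0.5000: g = 0.34401, g' = -1.3364 → ψ = 0.7574
  ψ = 0.7574: g = 0.00532, g' = -1.4173 → ψ = 0.7612
Converged at ψ = 0.7612.
Compositions from xᵢ = zᵢ/(1+ψ(Kᵢ−1)), yᵢ = Kᵢxᵢ:
  1: x = 0.0973, y = 0.3791
  2: x = 0.1038, y = 0.3956
  3: x = 0.7990, y = 0.2253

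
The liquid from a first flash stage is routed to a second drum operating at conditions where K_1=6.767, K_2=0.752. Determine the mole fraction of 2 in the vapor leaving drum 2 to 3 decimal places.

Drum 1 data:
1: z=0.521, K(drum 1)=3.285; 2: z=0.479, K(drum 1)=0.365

Drum 1:
Rachford–Rice: g(ψ₁) = Σ zᵢ(Kᵢ−1)/(1+ψ₁(Kᵢ−1)) = 0.
Feasibility: ΣzᵢKᵢ = 1.886, Σzᵢ/Kᵢ = 1.471 — both > 1, two phases present.
Binary case is linear: z₁(K₁−1)(1+ψ₁(K₂−1)) + z₂(K₂−1)(1+ψ₁(K₁−1)) = 0
⇒ ψ₁ = [z₁(K₁−1)+z₂(K₂−1)] / [−(K₁−1)(K₂−1)] = 0.8863/1.4510 = 0.611
Drum-1 compositions:
  1: x = 0.217, y = 0.714
  2: x = 0.783, y = 0.286
Drum-2 feed = drum-1 liquid: z₂ = (0.2175, 0.7825).
Drum 2:
Let ψ₂ = V/F and solve Σ zᵢ(Kᵢ−1)/(1+ψ₂(Kᵢ−1)) = 0.
Check two-phase: ΣzᵢKᵢ = 2.060 > 1 and Σzᵢ/Kᵢ = 1.073 > 1, so g(0) = 1.060 > 0 and g(1) = -0.073 < 0.
Iterate (Newton) starting at ψ₂ = 0.5:
  ψ₂ = 0.500: g = 0.1014, g' = -0.542 → ψ₂ = 0.687
  ψ₂ = 0.687: g = 0.0188, g' = -0.364 → ψ₂ = 0.739
  ψ₂ = 0.739: g = 0.0008, g' = -0.334 → ψ₂ = 0.741
Converged at ψ₂ = 0.741.
  1: x = 0.041, y = 0.279
  2: x = 0.959, y = 0.721

y_2 (drum 2) = 0.721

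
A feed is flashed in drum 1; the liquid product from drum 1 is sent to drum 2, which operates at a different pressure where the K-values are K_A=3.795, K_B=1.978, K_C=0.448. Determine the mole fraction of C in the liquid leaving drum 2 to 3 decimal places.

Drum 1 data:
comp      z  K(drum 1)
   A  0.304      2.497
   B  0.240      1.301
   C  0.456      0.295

x_C (drum 2) = 0.752

Drum 1:
Let ψ₁ = V/F and solve Σ zᵢ(Kᵢ−1)/(1+ψ₁(Kᵢ−1)) = 0.
Check two-phase: ΣzᵢKᵢ = 1.206 > 1 and Σzᵢ/Kᵢ = 1.852 > 1, so g(0) = 0.206 > 0 and g(1) = -0.852 < 0.
Newton–Raphson from ψ₁ = 0.46:
  ψ₁ = 0.460: g = -0.1428, g' = -0.752 → ψ₁ = 0.270
  ψ₁ = 0.270: g = -0.0062, g' = -0.710 → ψ₁ = 0.261
Converged at ψ₁ = 0.261.
Drum-1 compositions:
  A: x = 0.219, y = 0.546
  B: x = 0.222, y = 0.289
  C: x = 0.559, y = 0.165
Drum-2 feed = drum-1 liquid: z₂ = (0.2185, 0.2225, 0.5590).
Drum 2:
Let ψ₂ = V/F and solve Σ zᵢ(Kᵢ−1)/(1+ψ₂(Kᵢ−1)) = 0.
g(0) = ΣzᵢKᵢ − 1 = 0.520 and g(1) = 1 − Σzᵢ/Kᵢ = -0.418, so a root lies in (0, 1).
Newton–Raphson from ψ₂ = 0.63:
  ψ₂ = 0.630: g = -0.1172, g' = -0.706 → ψ₂ = 0.464
  ψ₂ = 0.464: g = 0.0008, g' = -0.732 → ψ₂ = 0.465
Converged at ψ₂ = 0.465.
  A: x = 0.095, y = 0.361
  B: x = 0.153, y = 0.303
  C: x = 0.752, y = 0.337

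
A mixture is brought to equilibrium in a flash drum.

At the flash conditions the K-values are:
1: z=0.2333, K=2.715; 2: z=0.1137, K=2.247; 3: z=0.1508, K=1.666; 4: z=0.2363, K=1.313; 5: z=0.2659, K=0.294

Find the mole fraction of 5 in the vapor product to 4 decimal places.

y_5 = 0.1590

Material balance + equilibrium reduce to Σ zᵢ(Kᵢ−1)/(1+ψ(Kᵢ−1)) = 0.
Feasibility: ΣzᵢKᵢ = 1.5286, Σzᵢ/Kᵢ = 1.3114 — both > 1, two phases present.
Newton iteration, ψ⁰ = 0.5:
  ψ = 0.5000: g = 0.15188, g' = -0.6375 → ψ = 0.7382
  ψ = 0.7382: g = -0.01428, g' = -0.8050 → ψ = 0.7205
  ψ = 0.7205: g = -0.00021, g' = -0.7813 → ψ = 0.7202
Converged at ψ = 0.7202.
Compositions from xᵢ = zᵢ/(1+ψ(Kᵢ−1)), yᵢ = Kᵢxᵢ:
  1: x = 0.1044, y = 0.2834
  2: x = 0.0599, y = 0.1346
  3: x = 0.1019, y = 0.1698
  4: x = 0.1928, y = 0.2532
  5: x = 0.5410, y = 0.1590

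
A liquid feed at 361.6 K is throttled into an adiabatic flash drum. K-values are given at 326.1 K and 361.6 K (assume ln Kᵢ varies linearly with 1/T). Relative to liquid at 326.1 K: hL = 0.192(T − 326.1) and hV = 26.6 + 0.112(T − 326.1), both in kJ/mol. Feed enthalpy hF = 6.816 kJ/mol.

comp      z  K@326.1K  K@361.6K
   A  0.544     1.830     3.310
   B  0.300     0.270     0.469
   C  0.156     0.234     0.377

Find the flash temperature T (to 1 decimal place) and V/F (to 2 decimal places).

T = 328.4 K, V/F = 0.24

Adiabatic flash: solve Rachford–Rice at each trial T, then check hF = ψ·hV(T) + (1−ψ)·hL(T).
  T = 326.1 K: K = (1.830, 0.270, 0.234), RR gives ψ = 0.183, H_out = 4.878 kJ/mol
  T = 361.6 K: K = (3.310, 0.469, 0.377), RR gives ψ = 0.765, H_out = 24.997 kJ/mol
  T = 343.9 K: K = (2.501, 0.361, 0.301), RR gives ψ = 0.520, H_out = 16.519 kJ/mol
  T = 335.0 K: K = (2.148, 0.314, 0.266), RR gives ψ = 0.377, H_out = 11.464 kJ/mol
  T = 330.6 K: K = (1.987, 0.291, 0.250), RR gives ψ = 0.290, H_out = 8.485 kJ/mol
  T = 328.4 K: K = (1.909, 0.281, 0.242), RR gives ψ = 0.241, H_out = 6.808 kJ/mol
Linear interpolation between T = 328.4 (H_out = 6.808) and T = 330.6 (H_out = 8.485) on hF = 6.816 gives T ≈ 328.4 K, at which ψ = 0.24.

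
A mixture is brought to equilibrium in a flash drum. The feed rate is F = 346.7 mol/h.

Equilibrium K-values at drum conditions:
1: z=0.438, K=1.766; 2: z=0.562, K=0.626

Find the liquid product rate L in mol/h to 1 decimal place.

L = 195.0 mol/h

Material balance + equilibrium reduce to Σ zᵢ(Kᵢ−1)/(1+V/F(Kᵢ−1)) = 0.
Feasibility: ΣzᵢKᵢ = 1.125, Σzᵢ/Kᵢ = 1.146 — both > 1, two phases present.
Binary case is linear: z₁(K₁−1)(1+V/F(K₂−1)) + z₂(K₂−1)(1+V/F(K₁−1)) = 0
⇒ V/F = [z₁(K₁−1)+z₂(K₂−1)] / [−(K₁−1)(K₂−1)] = 0.1253/0.2865 = 0.437
Then V = V/F·F = 0.4374·346.7 = 151.7 mol/h and L = F − V = 195.0 mol/h.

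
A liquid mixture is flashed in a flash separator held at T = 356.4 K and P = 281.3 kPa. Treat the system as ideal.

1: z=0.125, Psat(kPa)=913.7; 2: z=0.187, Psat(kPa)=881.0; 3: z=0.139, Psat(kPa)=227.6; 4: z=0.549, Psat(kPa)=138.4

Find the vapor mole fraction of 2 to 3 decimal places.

Raoult's law: Kᵢ = Pᵢˢᵃᵗ/P = Pᵢˢᵃᵗ/281.3.
  K_1 = 913.7/281.3 = 3.24813, K_2 = 881.0/281.3 = 3.13189, K_3 = 227.6/281.3 = 0.80910, K_4 = 138.4/281.3 = 0.49200
Let ψ = V/F and solve Σ zᵢ(Kᵢ−1)/(1+ψ(Kᵢ−1)) = 0.
Feasibility: ΣzᵢKᵢ = 1.374, Σzᵢ/Kᵢ = 1.386 — both > 1, two phases present.
Newton–Raphson from ψ = 0.55:
  ψ = 0.550: g = -0.1075, g' = -0.586 → ψ = 0.366
  ψ = 0.366: g = 0.0067, g' = -0.678 → ψ = 0.376
Converged at ψ = 0.376.
Compositions from xᵢ = zᵢ/(1+ψ(Kᵢ−1)), yᵢ = Kᵢxᵢ:
  1: x = 0.068, y = 0.220
  2: x = 0.104, y = 0.325
  3: x = 0.150, y = 0.121
  4: x = 0.679, y = 0.334

y_2 = 0.325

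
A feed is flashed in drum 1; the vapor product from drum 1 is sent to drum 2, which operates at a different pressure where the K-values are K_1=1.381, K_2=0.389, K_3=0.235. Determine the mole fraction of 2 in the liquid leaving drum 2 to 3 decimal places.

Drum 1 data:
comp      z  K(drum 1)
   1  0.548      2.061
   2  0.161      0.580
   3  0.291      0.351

Drum 1:
Newton iteration, ψ₁⁰ = 0.67:
  ψ₁ = 0.670: g = -0.0884, g' = -0.649 → ψ₁ = 0.534
  ψ₁ = 0.534: g = -0.0050, g' = -0.586 → ψ₁ = 0.525
Converged at ψ₁ = 0.525.
Drum-1 compositions:
  1: x = 0.352, y = 0.725
  2: x = 0.207, y = 0.120
  3: x = 0.442, y = 0.155
Drum-2 feed = drum-1 vapor: z₂ = (0.7252, 0.1198, 0.1550).
Drum 2:
Newton–Raphson from ψ₂ = 0.5:
  ψ₂ = 0.500: g = -0.0653, g' = -0.405 → ψ₂ = 0.339
  ψ₂ = 0.339: g = -0.0076, g' = -0.319 → ψ₂ = 0.315
  ψ₂ = 0.315: g = -0.0001, g' = -0.310 → ψ₂ = 0.314
Converged at ψ₂ = 0.314.
  1: x = 0.648, y = 0.894
  2: x = 0.148, y = 0.058
  3: x = 0.204, y = 0.048

x_2 (drum 2) = 0.148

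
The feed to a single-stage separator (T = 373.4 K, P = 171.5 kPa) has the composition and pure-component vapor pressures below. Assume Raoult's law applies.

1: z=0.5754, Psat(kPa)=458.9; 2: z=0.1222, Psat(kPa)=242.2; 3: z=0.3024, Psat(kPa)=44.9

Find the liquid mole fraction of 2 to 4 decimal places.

Raoult's law: Kᵢ = Pᵢˢᵃᵗ/P = Pᵢˢᵃᵗ/171.5.
  K_1 = 458.9/171.5 = 2.675802, K_2 = 242.2/171.5 = 1.412245, K_3 = 44.9/171.5 = 0.261808
Rachford–Rice: g(ψ) = Σ zᵢ(Kᵢ−1)/(1+ψ(Kᵢ−1)) = 0.
Check two-phase: ΣzᵢKᵢ = 1.7914 > 1 and Σzᵢ/Kᵢ = 1.4566 > 1, so g(0) = 0.7914 > 0 and g(1) = -0.4566 < 0.
Newton iteration, ψ⁰ = 0.5:
  ψ = 0.5000: g = 0.21259, g' = -0.9066 → ψ = 0.7345
  ψ = 0.7345: g = -0.01670, g' = -1.1232 → ψ = 0.7196
  ψ = 0.7196: g = -0.00022, g' = -1.0943 → ψ = 0.7194
Converged at ψ = 0.7194.
Compositions from xᵢ = zᵢ/(1+ψ(Kᵢ−1)), yᵢ = Kᵢxᵢ:
  1: x = 0.2609, y = 0.6981
  2: x = 0.0942, y = 0.1331
  3: x = 0.6449, y = 0.1688

x_2 = 0.0942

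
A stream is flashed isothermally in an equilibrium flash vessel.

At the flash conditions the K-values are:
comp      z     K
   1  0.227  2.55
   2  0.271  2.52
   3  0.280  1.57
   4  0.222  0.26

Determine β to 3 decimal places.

β = 0.847

Let β = V/F and solve Σ zᵢ(Kᵢ−1)/(1+β(Kᵢ−1)) = 0.
Feasibility: ΣzᵢKᵢ = 1.759, Σzᵢ/Kᵢ = 1.229 — both > 1, two phases present.
Iterate (Newton) starting at β = 0.5:
  β = 0.500: g = 0.2957, g' = -0.737 → β = 0.901
  β = 0.901: g = -0.0674, g' = -1.343 → β = 0.851
  β = 0.851: g = -0.0051, g' = -1.149 → β = 0.847
Converged at β = 0.847.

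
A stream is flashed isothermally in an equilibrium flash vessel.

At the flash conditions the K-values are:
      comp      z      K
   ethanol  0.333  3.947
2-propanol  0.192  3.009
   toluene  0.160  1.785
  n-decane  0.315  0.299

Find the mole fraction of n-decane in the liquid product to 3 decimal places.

x_n-decane = 0.731

Iterate (Newton) starting at β = 0.61:
  β = 0.610: g = 0.2233, g' = -1.043 → β = 0.824
  β = 0.824: g = -0.0149, g' = -1.260 → β = 0.812
Converged at β = 0.812.
Compositions from xᵢ = zᵢ/(1+β(Kᵢ−1)), yᵢ = Kᵢxᵢ:
  ethanol: x = 0.098, y = 0.387
  2-propanol: x = 0.073, y = 0.220
  toluene: x = 0.098, y = 0.174
  n-decane: x = 0.731, y = 0.219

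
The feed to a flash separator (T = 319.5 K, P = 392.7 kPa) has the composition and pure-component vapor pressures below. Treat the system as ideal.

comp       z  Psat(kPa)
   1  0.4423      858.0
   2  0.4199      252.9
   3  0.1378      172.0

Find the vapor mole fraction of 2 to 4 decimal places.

Raoult's law: Kᵢ = Pᵢˢᵃᵗ/P = Pᵢˢᵃᵗ/392.7.
  K_1 = 858.0/392.7 = 2.184874, K_2 = 252.9/392.7 = 0.644003, K_3 = 172.0/392.7 = 0.437993
Material balance + equilibrium reduce to Σ zᵢ(Kᵢ−1)/(1+V/F(Kᵢ−1)) = 0.
Feasibility: ΣzᵢKᵢ = 1.2971, Σzᵢ/Kᵢ = 1.1691 — both > 1, two phases present.
Newton iteration, V/F⁰ = 0.5:
  V/F = 0.5000: g = 0.03953, g' = -0.4078 → V/F = 0.5969
  V/F = 0.5969: g = 0.00059, g' = -0.3974 → V/F = 0.5984
Converged at V/F = 0.5984.
Compositions from xᵢ = zᵢ/(1+V/F(Kᵢ−1)), yᵢ = Kᵢxᵢ:
  1: x = 0.2588, y = 0.5654
  2: x = 0.5336, y = 0.3436
  3: x = 0.2076, y = 0.0909

y_2 = 0.3436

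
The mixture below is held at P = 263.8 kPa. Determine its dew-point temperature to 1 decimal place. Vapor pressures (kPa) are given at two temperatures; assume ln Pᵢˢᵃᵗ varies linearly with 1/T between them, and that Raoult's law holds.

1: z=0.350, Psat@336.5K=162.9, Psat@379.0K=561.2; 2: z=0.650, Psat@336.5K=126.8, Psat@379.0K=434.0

T = 357.7 K

Dew-point temperature: Σzᵢ·P/Pᵢˢᵃᵗ(T) = 1. Interpolate ln Pᵢˢᵃᵗ = aᵢ + bᵢ/T.
  T = 336.5 K: ΣzᵢP/Pᵢˢᵃᵗ = 1.9191
  T = 379.0 K: ΣzᵢP/Pᵢˢᵃᵗ = 0.5596
  T = 357.8 K: ΣzᵢP/Pᵢˢᵃᵗ = 0.9976
  T = 347.1 K: ΣzᵢP/Pᵢˢᵃᵗ = 1.3719
  T = 352.5 K: ΣzᵢP/Pᵢˢᵃᵗ = 1.1653
  T = 355.1 K: ΣzᵢP/Pᵢˢᵃᵗ = 1.0792
Interpolating between 355.1 K and 357.8 K gives T ≈ 357.7 K.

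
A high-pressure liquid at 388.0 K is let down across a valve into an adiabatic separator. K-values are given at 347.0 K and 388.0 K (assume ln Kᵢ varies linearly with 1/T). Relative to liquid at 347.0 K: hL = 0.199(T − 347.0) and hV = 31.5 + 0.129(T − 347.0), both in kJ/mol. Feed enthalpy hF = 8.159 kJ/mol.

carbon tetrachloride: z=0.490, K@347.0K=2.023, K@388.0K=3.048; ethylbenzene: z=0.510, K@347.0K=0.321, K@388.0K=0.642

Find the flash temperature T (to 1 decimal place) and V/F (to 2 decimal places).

Adiabatic flash: solve Rachford–Rice at each trial T, then check hF = ψ·hV(T) + (1−ψ)·hL(T).
  T = 347.0 K: K = (2.023, 0.321), RR gives ψ = 0.223, H_out = 7.028 kJ/mol
  T = 388.0 K: K = (3.048, 0.642), RR gives ψ = 1.000, H_out = 36.789 kJ/mol
  T = 367.5 K: K = (2.512, 0.463), RR gives ψ = 0.575, H_out = 21.361 kJ/mol
  T = 357.2 K: K = (2.260, 0.387), RR gives ψ = 0.395, H_out = 14.182 kJ/mol
  T = 352.1 K: K = (2.140, 0.353), RR gives ψ = 0.310, H_out = 10.667 kJ/mol
  T = 349.6 K: K = (2.082, 0.337), RR gives ψ = 0.268, H_out = 8.906 kJ/mol
  T = 348.3 K: K = (2.053, 0.329), RR gives ψ = 0.246, H_out = 7.974 kJ/mol
Linear interpolation between T = 348.3 (H_out = 7.974) and T = 349.6 (H_out = 8.906) on hF = 8.159 gives T ≈ 348.6 K, at which ψ = 0.25.

T = 348.6 K, V/F = 0.25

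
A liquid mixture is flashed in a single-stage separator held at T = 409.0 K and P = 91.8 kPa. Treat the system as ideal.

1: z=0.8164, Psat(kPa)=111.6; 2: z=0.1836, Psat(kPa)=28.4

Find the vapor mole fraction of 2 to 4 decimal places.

y_2 = 0.0736

Raoult's law: Kᵢ = Pᵢˢᵃᵗ/P = Pᵢˢᵃᵗ/91.8.
  K_1 = 111.6/91.8 = 1.215686, K_2 = 28.4/91.8 = 0.309368
Rachford–Rice: g(V/F) = Σ zᵢ(Kᵢ−1)/(1+V/F(Kᵢ−1)) = 0.
g(0) = ΣzᵢKᵢ − 1 = 0.0493 and g(1) = 1 − Σzᵢ/Kᵢ = -0.2650, so a root lies in (0, 1).
Iterate (Newton) starting at V/F = 0.5:
  V/F = 0.5000: g = -0.03474, g' = -0.2353 → V/F = 0.3524
  V/F = 0.3524: g = -0.00393, g' = -0.1858 → V/F = 0.3312
  V/F = 0.3312: g = -0.00006, g' = -0.1803 → V/F = 0.3309
Converged at V/F = 0.3309.
Compositions from xᵢ = zᵢ/(1+V/F(Kᵢ−1)), yᵢ = Kᵢxᵢ:
  1: x = 0.7620, y = 0.9264
  2: x = 0.2380, y = 0.0736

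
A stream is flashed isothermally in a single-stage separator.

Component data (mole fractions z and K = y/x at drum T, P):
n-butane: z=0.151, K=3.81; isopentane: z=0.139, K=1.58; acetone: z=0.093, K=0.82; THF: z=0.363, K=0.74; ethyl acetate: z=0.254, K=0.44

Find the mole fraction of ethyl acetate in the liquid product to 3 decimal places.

x_ethyl acetate = 0.308

Let β = V/F and solve Σ zᵢ(Kᵢ−1)/(1+β(Kᵢ−1)) = 0.
Feasibility: ΣzᵢKᵢ = 1.252, Σzᵢ/Kᵢ = 1.309 — both > 1, two phases present.
Iterate (Newton) starting at β = 0.5:
  β = 0.500: g = -0.0855, g' = -0.424 → β = 0.298
  β = 0.298: g = 0.0088, g' = -0.534 → β = 0.315
Converged at β = 0.315.
Compositions from xᵢ = zᵢ/(1+β(Kᵢ−1)), yᵢ = Kᵢxᵢ:
  n-butane: x = 0.080, y = 0.305
  isopentane: x = 0.118, y = 0.186
  acetone: x = 0.099, y = 0.081
  THF: x = 0.395, y = 0.293
  ethyl acetate: x = 0.308, y = 0.136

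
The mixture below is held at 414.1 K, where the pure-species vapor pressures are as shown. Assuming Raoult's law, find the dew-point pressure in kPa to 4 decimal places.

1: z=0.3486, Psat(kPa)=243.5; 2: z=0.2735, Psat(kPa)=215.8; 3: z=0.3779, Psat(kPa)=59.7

Pdew = 110.7544 kPa

At the dew point ψ → 1, so Σzᵢ/Kᵢ = 1 with Kᵢ = Pᵢˢᵃᵗ/P ⇒ 1/P = Σzᵢ/Pᵢˢᵃᵗ.
1/P = 0.3486/243.5 + 0.2735/215.8 + 0.3779/59.7 = 0.0090290 ⇒ P = 110.7544 kPa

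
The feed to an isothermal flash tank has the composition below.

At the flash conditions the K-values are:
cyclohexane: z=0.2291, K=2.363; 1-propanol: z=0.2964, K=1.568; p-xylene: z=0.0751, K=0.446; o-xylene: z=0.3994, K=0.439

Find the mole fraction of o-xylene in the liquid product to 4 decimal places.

Material balance + equilibrium reduce to Σ zᵢ(Kᵢ−1)/(1+V/F(Kᵢ−1)) = 0.
Check two-phase: ΣzᵢKᵢ = 1.2149 > 1 and Σzᵢ/Kᵢ = 1.3642 > 1, so g(0) = 0.2149 > 0 and g(1) = -0.3642 < 0.
Newton iteration, V/F⁰ = 0.5:
  V/F = 0.5000: g = -0.05214, g' = -0.4954 → V/F = 0.3948
  V/F = 0.3948: g = -0.00051, g' = -0.4889 → V/F = 0.3937
Converged at V/F = 0.3937.
Compositions from xᵢ = zᵢ/(1+V/F(Kᵢ−1)), yᵢ = Kᵢxᵢ:
  cyclohexane: x = 0.1491, y = 0.3523
  1-propanol: x = 0.2422, y = 0.3798
  p-xylene: x = 0.0961, y = 0.0428
  o-xylene: x = 0.5126, y = 0.2250

x_o-xylene = 0.5126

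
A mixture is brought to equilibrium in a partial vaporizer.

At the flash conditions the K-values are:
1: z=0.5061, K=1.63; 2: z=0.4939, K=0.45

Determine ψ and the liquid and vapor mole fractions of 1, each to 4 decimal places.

Material balance + equilibrium reduce to Σ zᵢ(Kᵢ−1)/(1+ψ(Kᵢ−1)) = 0.
Check two-phase: ΣzᵢKᵢ = 1.0472 > 1 and Σzᵢ/Kᵢ = 1.4080 > 1, so g(0) = 0.0472 > 0 and g(1) = -0.4080 < 0.
Binary case is linear: z₁(K₁−1)(1+ψ(K₂−1)) + z₂(K₂−1)(1+ψ(K₁−1)) = 0
⇒ ψ = [z₁(K₁−1)+z₂(K₂−1)] / [−(K₁−1)(K₂−1)] = 0.04720/0.34650 = 0.1362
Compositions from xᵢ = zᵢ/(1+ψ(Kᵢ−1)), yᵢ = Kᵢxᵢ:
  1: x = 0.4661, y = 0.7597
  2: x = 0.5339, y = 0.2403

ψ = 0.1362, x_1 = 0.4661, y_1 = 0.7597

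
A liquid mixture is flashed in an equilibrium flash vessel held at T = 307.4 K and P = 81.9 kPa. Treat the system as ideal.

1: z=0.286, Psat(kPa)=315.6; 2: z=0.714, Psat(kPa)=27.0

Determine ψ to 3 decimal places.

Raoult's law: Kᵢ = Pᵢˢᵃᵗ/P = Pᵢˢᵃᵗ/81.9.
  K_1 = 315.6/81.9 = 3.85348, K_2 = 27.0/81.9 = 0.32967
Rachford–Rice: g(ψ) = Σ zᵢ(Kᵢ−1)/(1+ψ(Kᵢ−1)) = 0.
Check two-phase: ΣzᵢKᵢ = 1.337 > 1 and Σzᵢ/Kᵢ = 2.240 > 1, so g(0) = 0.337 > 0 and g(1) = -1.240 < 0.
Newton–Raphson from ψ = 0.5:
  ψ = 0.500: g = -0.3836, g' = -1.121 → ψ = 0.158
  ψ = 0.158: g = 0.0274, g' = -1.508 → ψ = 0.176
Converged at ψ = 0.176.

ψ = 0.176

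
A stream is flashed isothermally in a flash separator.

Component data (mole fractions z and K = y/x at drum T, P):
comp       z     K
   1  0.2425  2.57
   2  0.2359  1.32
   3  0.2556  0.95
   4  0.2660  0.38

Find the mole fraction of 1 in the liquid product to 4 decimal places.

Rachford–Rice: g(ψ) = Σ zᵢ(Kᵢ−1)/(1+ψ(Kᵢ−1)) = 0.
Check two-phase: ΣzᵢKᵢ = 1.2785 > 1 and Σzᵢ/Kᵢ = 1.2421 > 1, so g(0) = 0.2785 > 0 and g(1) = -0.2421 < 0.
Newton–Raphson from ψ = 0.33:
  ψ = 0.3300: g = 0.09873, g' = -0.4414 → ψ = 0.5537
  ψ = 0.5537: g = 0.00353, g' = -0.4263 → ψ = 0.5620
  ψ = 0.5620: g = -0.00001, g' = -0.4276 → ψ = 0.5619
Converged at ψ = 0.5619.
Compositions from xᵢ = zᵢ/(1+ψ(Kᵢ−1)), yᵢ = Kᵢxᵢ:
  1: x = 0.1288, y = 0.3311
  2: x = 0.1999, y = 0.2639
  3: x = 0.2630, y = 0.2498
  4: x = 0.4082, y = 0.1551

x_1 = 0.1288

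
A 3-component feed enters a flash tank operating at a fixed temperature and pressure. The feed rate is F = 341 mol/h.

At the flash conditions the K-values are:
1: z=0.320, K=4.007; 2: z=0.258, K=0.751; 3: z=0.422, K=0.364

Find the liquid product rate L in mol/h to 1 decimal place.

Iterate (Newton) starting at V/F = 0.5:
  V/F = 0.500: g = -0.0826, g' = -0.850 → V/F = 0.403
  V/F = 0.403: g = 0.0029, g' = -0.920 → V/F = 0.406
Converged at V/F = 0.406.
Then V = V/F·F = 0.4060·341 = 138.4 mol/h and L = F − V = 202.6 mol/h.

L = 202.6 mol/h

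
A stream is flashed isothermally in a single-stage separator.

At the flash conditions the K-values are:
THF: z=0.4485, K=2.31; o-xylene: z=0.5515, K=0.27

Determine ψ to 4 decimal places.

Binary case is linear: z₁(K₁−1)(1+ψ(K₂−1)) + z₂(K₂−1)(1+ψ(K₁−1)) = 0
⇒ ψ = [z₁(K₁−1)+z₂(K₂−1)] / [−(K₁−1)(K₂−1)] = 0.18494/0.95630 = 0.1934

ψ = 0.1934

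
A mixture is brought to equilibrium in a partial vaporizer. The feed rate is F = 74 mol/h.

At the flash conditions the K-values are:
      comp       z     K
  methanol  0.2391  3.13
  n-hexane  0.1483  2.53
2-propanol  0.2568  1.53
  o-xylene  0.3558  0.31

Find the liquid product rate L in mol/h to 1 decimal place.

Rachford–Rice: g(β) = Σ zᵢ(Kᵢ−1)/(1+β(Kᵢ−1)) = 0.
Check two-phase: ΣzᵢKᵢ = 1.6268 > 1 and Σzᵢ/Kᵢ = 1.4506 > 1, so g(0) = 0.6268 > 0 and g(1) = -0.4506 < 0.
Iterate (Newton) starting at β = 0.5:
  β = 0.5000: g = 0.10796, g' = -0.8057 → β = 0.6340
  β = 0.6340: g = -0.00268, g' = -0.8615 → β = 0.6309
Converged at β = 0.6309.
Then V = β·F = 0.6309·74 = 46.7 mol/h and L = F − V = 27.3 mol/h.

L = 27.3 mol/h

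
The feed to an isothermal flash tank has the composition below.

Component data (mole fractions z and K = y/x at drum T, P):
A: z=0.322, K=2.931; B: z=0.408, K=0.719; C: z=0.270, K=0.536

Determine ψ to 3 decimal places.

ψ = 0.545

Newton–Raphson from ψ = 0.57:
  ψ = 0.570: g = -0.0108, g' = -0.425 → ψ = 0.544
  ψ = 0.544: g = 0.0001, g' = -0.434 → ψ = 0.545
Converged at ψ = 0.545.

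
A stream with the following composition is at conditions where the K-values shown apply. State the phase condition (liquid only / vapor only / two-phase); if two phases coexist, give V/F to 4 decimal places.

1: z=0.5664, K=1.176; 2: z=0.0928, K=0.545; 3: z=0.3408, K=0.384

ΣzᵢKᵢ = 0.8475; Σzᵢ/Kᵢ = 1.5394.
Since ΣzᵢKᵢ < 1 the mixture is below its bubble point — single liquid phase.

liquid only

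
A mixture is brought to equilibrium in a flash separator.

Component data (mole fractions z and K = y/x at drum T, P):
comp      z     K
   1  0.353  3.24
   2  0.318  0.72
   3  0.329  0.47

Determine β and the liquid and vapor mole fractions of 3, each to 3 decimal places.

Let β = V/F and solve Σ zᵢ(Kᵢ−1)/(1+β(Kᵢ−1)) = 0.
Check two-phase: ΣzᵢKᵢ = 1.527 > 1 and Σzᵢ/Kᵢ = 1.251 > 1, so g(0) = 0.527 > 0 and g(1) = -0.251 < 0.
Iterate (Newton) starting at β = 0.7:
  β = 0.700: g = -0.0801, g' = -0.541 → β = 0.552
  β = 0.552: g = 0.0018, g' = -0.574 → β = 0.555
Converged at β = 0.555.
Compositions from xᵢ = zᵢ/(1+β(Kᵢ−1)), yᵢ = Kᵢxᵢ:
  1: x = 0.157, y = 0.510
  2: x = 0.377, y = 0.271
  3: x = 0.466, y = 0.219

β = 0.555, x_3 = 0.466, y_3 = 0.219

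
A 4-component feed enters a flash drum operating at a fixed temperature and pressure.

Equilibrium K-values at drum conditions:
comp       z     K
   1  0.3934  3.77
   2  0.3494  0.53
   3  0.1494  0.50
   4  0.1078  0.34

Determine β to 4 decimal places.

β = 0.5446

Newton iteration, β⁰ = 0.5:
  β = 0.5000: g = 0.03645, g' = -0.8336 → β = 0.5437
  β = 0.5437: g = 0.00067, g' = -0.8046 → β = 0.5446
Converged at β = 0.5446.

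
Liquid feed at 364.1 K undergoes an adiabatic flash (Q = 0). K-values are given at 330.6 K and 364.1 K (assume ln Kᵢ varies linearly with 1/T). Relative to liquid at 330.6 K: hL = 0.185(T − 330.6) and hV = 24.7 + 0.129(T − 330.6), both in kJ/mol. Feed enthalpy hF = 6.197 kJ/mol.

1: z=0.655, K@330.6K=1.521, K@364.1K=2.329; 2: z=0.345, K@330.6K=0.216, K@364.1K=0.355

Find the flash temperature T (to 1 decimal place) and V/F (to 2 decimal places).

T = 332.8 K, V/F = 0.24

Adiabatic flash: solve Rachford–Rice at each trial T, then check hF = ψ·hV(T) + (1−ψ)·hL(T).
  T = 330.6 K: K = (1.521, 0.216), RR gives ψ = 0.173, H_out = 4.280 kJ/mol
  T = 364.1 K: K = (2.329, 0.355), RR gives ψ = 0.756, H_out = 23.450 kJ/mol
  T = 347.4 K: K = (1.903, 0.280), RR gives ψ = 0.528, H_out = 15.656 kJ/mol
  T = 339.0 K: K = (1.706, 0.247), RR gives ψ = 0.381, H_out = 10.787 kJ/mol
  T = 334.8 K: K = (1.612, 0.231), RR gives ψ = 0.288, H_out = 7.827 kJ/mol
  T = 332.7 K: K = (1.566, 0.223), RR gives ψ = 0.234, H_out = 6.143 kJ/mol
Linear interpolation between T = 332.7 (H_out = 6.143) and T = 334.8 (H_out = 7.827) on hF = 6.197 gives T ≈ 332.8 K, at which ψ = 0.24.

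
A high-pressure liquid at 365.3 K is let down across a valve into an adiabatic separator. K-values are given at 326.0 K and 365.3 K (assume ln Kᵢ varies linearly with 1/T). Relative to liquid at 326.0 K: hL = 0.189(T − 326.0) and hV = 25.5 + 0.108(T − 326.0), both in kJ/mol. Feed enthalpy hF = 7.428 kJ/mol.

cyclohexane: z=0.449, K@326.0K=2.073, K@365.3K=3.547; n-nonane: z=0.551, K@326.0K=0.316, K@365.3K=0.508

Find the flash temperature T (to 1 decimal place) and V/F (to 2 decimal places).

Adiabatic flash: solve Rachford–Rice at each trial T, then check hF = ψ·hV(T) + (1−ψ)·hL(T).
  T = 326.0 K: K = (2.073, 0.316), RR gives ψ = 0.143, H_out = 3.644 kJ/mol
  T = 365.3 K: K = (3.547, 0.508), RR gives ψ = 0.696, H_out = 22.966 kJ/mol
  T = 345.6 K: K = (2.751, 0.406), RR gives ψ = 0.441, H_out = 14.253 kJ/mol
  T = 335.8 K: K = (2.398, 0.359), RR gives ψ = 0.307, H_out = 9.433 kJ/mol
  T = 330.9 K: K = (2.232, 0.337), RR gives ψ = 0.230, H_out = 6.709 kJ/mol
  T = 333.4 K: K = (2.316, 0.349), RR gives ψ = 0.270, H_out = 8.134 kJ/mol
  T = 332.1 K: K = (2.272, 0.343), RR gives ψ = 0.250, H_out = 7.403 kJ/mol
Linear interpolation between T = 332.1 (H_out = 7.403) and T = 333.4 (H_out = 8.134) on hF = 7.428 gives T ≈ 332.1 K, at which ψ = 0.25.

T = 332.1 K, V/F = 0.25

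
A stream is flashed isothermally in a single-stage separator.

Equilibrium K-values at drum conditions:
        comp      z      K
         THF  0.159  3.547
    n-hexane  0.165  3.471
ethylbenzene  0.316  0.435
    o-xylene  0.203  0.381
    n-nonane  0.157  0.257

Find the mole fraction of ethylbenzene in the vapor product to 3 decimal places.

y_ethylbenzene = 0.160

Iterate (Newton) starting at ψ = 0.43:
  ψ = 0.430: g = -0.1875, g' = -0.979 → ψ = 0.239
  ψ = 0.239: g = 0.0129, g' = -1.168 → ψ = 0.250
Converged at ψ = 0.250.
Compositions from xᵢ = zᵢ/(1+ψ(Kᵢ−1)), yᵢ = Kᵢxᵢ:
  THF: x = 0.097, y = 0.345
  n-hexane: x = 0.102, y = 0.354
  ethylbenzene: x = 0.368, y = 0.160
  o-xylene: x = 0.240, y = 0.091
  n-nonane: x = 0.193, y = 0.050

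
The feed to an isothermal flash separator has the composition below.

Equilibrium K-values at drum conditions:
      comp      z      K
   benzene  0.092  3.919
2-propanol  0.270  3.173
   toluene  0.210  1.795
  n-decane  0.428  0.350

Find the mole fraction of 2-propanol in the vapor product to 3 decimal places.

y_2-propanol = 0.368

Let β = V/F and solve Σ zᵢ(Kᵢ−1)/(1+β(Kᵢ−1)) = 0.
Feasibility: ΣzᵢKᵢ = 1.744, Σzᵢ/Kᵢ = 1.448 — both > 1, two phases present.
Newton–Raphson from β = 0.5:
  β = 0.500: g = 0.0977, g' = -0.887 → β = 0.610
Converged at β = 0.610.
Compositions from xᵢ = zᵢ/(1+β(Kᵢ−1)), yᵢ = Kᵢxᵢ:
  benzene: x = 0.033, y = 0.130
  2-propanol: x = 0.116, y = 0.368
  toluene: x = 0.141, y = 0.254
  n-decane: x = 0.709, y = 0.248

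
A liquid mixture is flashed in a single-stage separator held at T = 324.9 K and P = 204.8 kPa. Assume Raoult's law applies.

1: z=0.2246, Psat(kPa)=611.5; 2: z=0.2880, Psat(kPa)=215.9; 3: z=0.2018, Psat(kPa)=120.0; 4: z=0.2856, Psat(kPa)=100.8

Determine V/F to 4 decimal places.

Raoult's law: Kᵢ = Pᵢˢᵃᵗ/P = Pᵢˢᵃᵗ/204.8.
  K_1 = 611.5/204.8 = 2.985840, K_2 = 215.9/204.8 = 1.054199, K_3 = 120.0/204.8 = 0.585938, K_4 = 100.8/204.8 = 0.492187
Material balance + equilibrium reduce to Σ zᵢ(Kᵢ−1)/(1+V/F(Kᵢ−1)) = 0.
g(0) = ΣzᵢKᵢ − 1 = 0.2330 and g(1) = 1 − Σzᵢ/Kᵢ = -0.2731, so a root lies in (0, 1).
Newton–Raphson from V/F = 0.65:
  V/F = 0.6500: g = -0.12104, g' = -0.3984 → V/F = 0.3462
  V/F = 0.3462: g = 0.00611, g' = -0.4674 → V/F = 0.3593
  V/F = 0.3593: g = 0.00005, g' = -0.4604 → V/F = 0.3594
Converged at V/F = 0.3594.

V/F = 0.3594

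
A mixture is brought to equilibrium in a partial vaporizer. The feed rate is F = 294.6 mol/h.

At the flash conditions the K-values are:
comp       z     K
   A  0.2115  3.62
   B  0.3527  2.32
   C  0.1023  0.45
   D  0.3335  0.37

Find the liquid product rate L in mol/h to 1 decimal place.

Let ψ = V/F and solve Σ zᵢ(Kᵢ−1)/(1+ψ(Kᵢ−1)) = 0.
Feasibility: ΣzᵢKᵢ = 1.7533, Σzᵢ/Kᵢ = 1.3391 — both > 1, two phases present.
Iterate (Newton) starting at ψ = 0.63:
  ψ = 0.6300: g = 0.02877, g' = -0.8262 → ψ = 0.6648
  ψ = 0.6648: g = -0.00016, g' = -0.8363 → ψ = 0.6646
Converged at ψ = 0.6646.
Then V = ψ·F = 0.6646·294.6 = 195.8 mol/h and L = F − V = 98.8 mol/h.

L = 98.8 mol/h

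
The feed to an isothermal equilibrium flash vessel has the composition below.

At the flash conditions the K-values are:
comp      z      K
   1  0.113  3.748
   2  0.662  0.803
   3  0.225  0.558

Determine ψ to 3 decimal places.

Iterate (Newton) starting at ψ = 0.5:
  ψ = 0.500: g = -0.1415, g' = -0.255 → ψ = 0.000
  ψ = 0.000: g = 0.0807, g' = -0.923 → ψ = 0.087
  ψ = 0.087: g = 0.0142, g' = -0.629 → ψ = 0.110
  ψ = 0.110: g = 0.0006, g' = -0.578 → ψ = 0.111
Converged at ψ = 0.111.

ψ = 0.111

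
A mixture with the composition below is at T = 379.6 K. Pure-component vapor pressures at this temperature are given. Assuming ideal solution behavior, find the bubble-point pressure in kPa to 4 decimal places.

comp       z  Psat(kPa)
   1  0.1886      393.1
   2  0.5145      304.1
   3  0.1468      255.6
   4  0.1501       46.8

Pbub = 275.1449 kPa

At the bubble point ψ → 0, so ΣzᵢKᵢ = 1 with Kᵢ = Pᵢˢᵃᵗ/P ⇒ P = ΣzᵢPᵢˢᵃᵗ.
P = 0.1886·393.1 + 0.5145·304.1 + 0.1468·255.6 + 0.1501·46.8 = 275.1449 kPa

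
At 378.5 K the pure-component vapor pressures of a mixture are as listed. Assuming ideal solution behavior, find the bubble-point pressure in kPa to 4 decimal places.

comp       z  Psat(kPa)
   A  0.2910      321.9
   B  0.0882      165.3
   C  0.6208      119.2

Pbub = 182.2517 kPa

At the bubble point ψ → 0, so ΣzᵢKᵢ = 1 with Kᵢ = Pᵢˢᵃᵗ/P ⇒ P = ΣzᵢPᵢˢᵃᵗ.
P = 0.2910·321.9 + 0.0882·165.3 + 0.6208·119.2 = 182.2517 kPa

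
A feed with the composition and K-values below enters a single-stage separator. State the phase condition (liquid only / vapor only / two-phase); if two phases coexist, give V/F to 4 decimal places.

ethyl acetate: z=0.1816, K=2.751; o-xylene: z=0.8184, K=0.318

liquid only

ΣzᵢKᵢ = 0.7598; Σzᵢ/Kᵢ = 2.6396.
Since ΣzᵢKᵢ < 1 the mixture is below its bubble point — single liquid phase.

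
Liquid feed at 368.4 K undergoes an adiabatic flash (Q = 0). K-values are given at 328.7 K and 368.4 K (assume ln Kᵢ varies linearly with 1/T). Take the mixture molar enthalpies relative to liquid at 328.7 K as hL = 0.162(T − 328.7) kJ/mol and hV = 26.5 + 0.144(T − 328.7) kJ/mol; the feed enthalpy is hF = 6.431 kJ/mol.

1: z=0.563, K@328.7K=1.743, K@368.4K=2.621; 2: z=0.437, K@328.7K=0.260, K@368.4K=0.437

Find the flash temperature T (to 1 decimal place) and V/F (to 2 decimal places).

T = 331.5 K, V/F = 0.23

Adiabatic flash: solve Rachford–Rice at each trial T, then check hF = ψ·hV(T) + (1−ψ)·hL(T).
  T = 328.7 K: K = (1.743, 0.260), RR gives ψ = 0.173, H_out = 4.575 kJ/mol
  T = 368.4 K: K = (2.621, 0.437), RR gives ψ = 0.730, H_out = 25.265 kJ/mol
  T = 348.5 K: K = (2.161, 0.342), RR gives ψ = 0.479, H_out = 15.734 kJ/mol
  T = 338.6 K: K = (1.947, 0.299), RR gives ψ = 0.342, H_out = 10.608 kJ/mol
  T = 333.6 K: K = (1.843, 0.279), RR gives ψ = 0.262, H_out = 7.723 kJ/mol
  T = 331.1 K: K = (1.791, 0.269), RR gives ψ = 0.218, H_out = 6.165 kJ/mol
  T = 332.4 K: K = (1.818, 0.274), RR gives ψ = 0.242, H_out = 6.986 kJ/mol
Linear interpolation between T = 331.1 (H_out = 6.165) and T = 332.4 (H_out = 6.986) on hF = 6.431 gives T ≈ 331.5 K, at which ψ = 0.23.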